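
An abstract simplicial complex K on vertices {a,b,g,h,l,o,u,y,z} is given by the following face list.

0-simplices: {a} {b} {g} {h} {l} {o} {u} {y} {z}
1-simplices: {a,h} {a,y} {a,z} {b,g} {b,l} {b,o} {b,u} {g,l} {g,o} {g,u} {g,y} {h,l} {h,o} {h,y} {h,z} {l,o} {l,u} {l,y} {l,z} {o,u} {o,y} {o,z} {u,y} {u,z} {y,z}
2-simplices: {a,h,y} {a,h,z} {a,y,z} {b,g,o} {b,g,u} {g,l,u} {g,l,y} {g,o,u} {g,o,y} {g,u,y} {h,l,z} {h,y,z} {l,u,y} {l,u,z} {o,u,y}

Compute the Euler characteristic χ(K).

n_0=9 n_1=25 n_2=15
χ=+9−25+15=-1

χ(K)=-1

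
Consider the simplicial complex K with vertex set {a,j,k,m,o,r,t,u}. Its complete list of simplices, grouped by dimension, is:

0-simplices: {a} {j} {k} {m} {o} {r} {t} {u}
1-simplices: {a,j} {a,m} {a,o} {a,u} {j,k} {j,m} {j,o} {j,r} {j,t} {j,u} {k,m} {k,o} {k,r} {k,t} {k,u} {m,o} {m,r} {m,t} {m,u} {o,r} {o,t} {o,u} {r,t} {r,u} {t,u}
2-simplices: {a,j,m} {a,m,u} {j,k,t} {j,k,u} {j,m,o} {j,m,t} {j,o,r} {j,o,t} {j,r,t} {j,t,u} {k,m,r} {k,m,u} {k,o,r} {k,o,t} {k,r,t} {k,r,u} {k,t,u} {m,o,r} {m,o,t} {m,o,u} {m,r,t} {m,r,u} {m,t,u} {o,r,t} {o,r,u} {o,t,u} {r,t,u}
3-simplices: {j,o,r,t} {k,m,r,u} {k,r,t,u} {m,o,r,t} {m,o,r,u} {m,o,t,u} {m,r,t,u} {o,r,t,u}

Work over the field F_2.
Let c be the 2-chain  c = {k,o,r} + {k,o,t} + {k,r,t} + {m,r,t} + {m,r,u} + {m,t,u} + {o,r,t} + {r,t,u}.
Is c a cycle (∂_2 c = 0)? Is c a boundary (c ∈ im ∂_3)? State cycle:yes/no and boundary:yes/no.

cycle:yes boundary:no

n_0=8 n_1=25 n_2=27 n_3=8  [Z2]
∂1: piv[aj,am,ao,au,jk,jr,jt] rk=7  ker:jm,jo,ju,km,ko,kr,kt,ku,mo,mr,mt,mu,or,ot,ou,rt,ru,tu
∂2: piv[ajm,amu,jkt,jku,jmo,jmt,jor,jot,jrt,jtu,kmr,kmu,kor,kot,kru,mor,mou] rk=17  ker:krt,ktu,mot,mrt,mru,mtu,ort,oru,otu,rtu
∂3: piv[jort,kmru,krtu,mort,moru,motu,mrtu] rk=7  ker:ortu
∂2c = 0
c vs im∂3: residual ≠ 0 ⇒ not boundary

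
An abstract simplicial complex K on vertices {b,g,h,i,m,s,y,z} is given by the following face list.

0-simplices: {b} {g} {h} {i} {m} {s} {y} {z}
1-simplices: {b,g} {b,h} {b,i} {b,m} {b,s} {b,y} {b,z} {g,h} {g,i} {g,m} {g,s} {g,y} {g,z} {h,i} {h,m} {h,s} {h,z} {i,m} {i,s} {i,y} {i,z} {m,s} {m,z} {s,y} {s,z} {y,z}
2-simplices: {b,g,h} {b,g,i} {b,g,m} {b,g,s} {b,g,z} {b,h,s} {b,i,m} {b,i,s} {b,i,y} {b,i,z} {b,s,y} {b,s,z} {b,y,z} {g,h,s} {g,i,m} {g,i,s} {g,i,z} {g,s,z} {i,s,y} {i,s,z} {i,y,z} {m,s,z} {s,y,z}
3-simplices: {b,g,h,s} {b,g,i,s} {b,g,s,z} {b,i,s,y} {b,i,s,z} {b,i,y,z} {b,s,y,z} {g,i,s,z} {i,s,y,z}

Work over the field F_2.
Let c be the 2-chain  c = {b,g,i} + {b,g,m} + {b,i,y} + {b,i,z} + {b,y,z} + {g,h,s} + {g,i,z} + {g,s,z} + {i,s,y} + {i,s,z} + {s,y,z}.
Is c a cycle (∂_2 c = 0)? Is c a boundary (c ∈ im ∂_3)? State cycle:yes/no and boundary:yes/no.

n_0=8 n_1=26 n_2=23 n_3=9  [Z2]
∂1: piv[bg,bh,bi,bm,bs,by,bz] rk=7  ker:gh,gi,gm,gs,gy,gz,hi,hm,hs,hz,im,is,iy,iz,ms,mz,sy,sz,yz
∂2: piv[bgh,bgi,bgm,bgs,bgz,bhs,bim,bis,biy,biz,bsy,bsz,byz,msz] rk=14  ker:ghs,gim,gis,giz,gsz,isy,isz,iyz,syz
∂3: piv[bghs,bgis,bgsz,bisy,bisz,biyz,bsyz,gisz] rk=8  ker:isyz
∂2c = {b,i} + {b,m} + {g,h} + {g,m} + {h,s} + {i,z} + {s,z}

cycle:no boundary:no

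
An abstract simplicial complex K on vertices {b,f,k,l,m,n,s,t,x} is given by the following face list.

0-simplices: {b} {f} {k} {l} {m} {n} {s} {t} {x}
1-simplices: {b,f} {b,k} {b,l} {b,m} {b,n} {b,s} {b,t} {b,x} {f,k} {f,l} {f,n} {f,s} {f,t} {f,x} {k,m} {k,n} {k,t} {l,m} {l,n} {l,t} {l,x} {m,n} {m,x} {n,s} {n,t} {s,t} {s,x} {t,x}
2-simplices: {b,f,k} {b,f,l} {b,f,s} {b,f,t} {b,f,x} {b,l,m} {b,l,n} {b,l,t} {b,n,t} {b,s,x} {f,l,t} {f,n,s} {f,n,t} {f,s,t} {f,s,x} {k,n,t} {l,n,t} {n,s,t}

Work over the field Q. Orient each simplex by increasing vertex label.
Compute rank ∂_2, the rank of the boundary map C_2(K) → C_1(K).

n_0=9 n_1=28 n_2=18  [Q]
∂1: piv[bf,bk,bl,bm,bn,bs,bt,bx] rk=8  ker:fk,fl,fn,fs,ft,fx,km,kn,kt,lm,ln,lt,lx,mn,mx,ns,nt,st,sx,tx
∂2: piv[bfk,bfl,bfs,bft,bfx,blm,bln,blt,bnt,bsx,fns,fnt,fst,knt] rk=14  ker:flt,fsx,lnt,nst
rk∂_2=14

rank∂_2=14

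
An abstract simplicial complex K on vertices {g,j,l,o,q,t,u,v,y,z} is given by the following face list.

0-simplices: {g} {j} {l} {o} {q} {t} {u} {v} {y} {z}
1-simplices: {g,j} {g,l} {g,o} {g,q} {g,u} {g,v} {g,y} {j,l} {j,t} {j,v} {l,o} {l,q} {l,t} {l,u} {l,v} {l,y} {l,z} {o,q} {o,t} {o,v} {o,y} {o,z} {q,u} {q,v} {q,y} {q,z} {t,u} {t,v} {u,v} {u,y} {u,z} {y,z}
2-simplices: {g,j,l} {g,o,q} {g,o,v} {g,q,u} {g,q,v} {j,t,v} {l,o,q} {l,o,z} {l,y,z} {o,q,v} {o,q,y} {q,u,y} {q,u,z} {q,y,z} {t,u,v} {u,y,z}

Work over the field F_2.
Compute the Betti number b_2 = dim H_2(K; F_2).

b_2=2

n_0=10 n_1=32 n_2=16  [Z2]
∂1: piv[gj,gl,go,gq,gu,gv,gy,jt,lz] rk=9  ker:jl,jv,lo,lq,lt,lu,lv,ly,oq,ot,ov,oy,oz,qu,qv,qy,qz,tu,tv,uv,uy,uz,yz
∂2: piv[gjl,goq,gov,gqu,gqv,jtv,loq,loz,lyz,oqy,quy,quz,qyz,tuv] rk=14  ker:oqv,uyz
b_2=(16−14)−0=2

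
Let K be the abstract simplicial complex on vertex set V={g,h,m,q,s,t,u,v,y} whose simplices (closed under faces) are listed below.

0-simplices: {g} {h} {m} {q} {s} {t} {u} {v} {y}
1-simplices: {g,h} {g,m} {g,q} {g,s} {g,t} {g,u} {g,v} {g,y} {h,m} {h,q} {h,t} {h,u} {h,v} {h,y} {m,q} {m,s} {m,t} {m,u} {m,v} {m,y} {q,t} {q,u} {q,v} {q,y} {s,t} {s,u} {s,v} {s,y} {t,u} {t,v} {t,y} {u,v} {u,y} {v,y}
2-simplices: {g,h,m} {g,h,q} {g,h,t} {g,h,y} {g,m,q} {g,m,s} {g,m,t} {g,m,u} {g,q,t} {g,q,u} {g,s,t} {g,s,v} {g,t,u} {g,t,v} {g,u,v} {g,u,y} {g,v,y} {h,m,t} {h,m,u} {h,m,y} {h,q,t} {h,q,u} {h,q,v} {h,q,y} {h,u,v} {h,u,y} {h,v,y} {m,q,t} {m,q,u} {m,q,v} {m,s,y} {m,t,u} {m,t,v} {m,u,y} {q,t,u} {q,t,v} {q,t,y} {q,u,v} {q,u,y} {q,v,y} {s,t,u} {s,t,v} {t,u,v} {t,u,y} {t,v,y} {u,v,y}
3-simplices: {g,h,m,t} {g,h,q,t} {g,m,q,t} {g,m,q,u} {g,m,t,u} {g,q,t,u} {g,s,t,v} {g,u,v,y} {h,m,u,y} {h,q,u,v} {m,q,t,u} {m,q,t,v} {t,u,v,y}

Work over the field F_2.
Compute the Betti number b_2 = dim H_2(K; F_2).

b_2=8

n_0=9 n_1=34 n_2=46 n_3=13  [Z2]
∂1: piv[gh,gm,gq,gs,gt,gu,gv,gy] rk=8  ker:hm,hq,ht,hu,hv,hy,mq,ms,mt,mu,mv,my,qt,qu,qv,qy,st,su,sv,sy,tu,tv,ty,uv,uy,vy
∂2: piv[ghm,ghq,ght,ghy,gmq,gms,gmt,gmu,gqt,gqu,gst,gsv,gtu,gtv,guv,guy,gvy,hmu,hmy,hqv,hqy,huv,mqv,msy,qty,stu] rk=26  ker:hmt,hqt,hqu,huy,hvy,mqt,mqu,mtu,mtv,muy,qtu,qtv,quv,quy,qvy,stv,tuv,tuy,tvy,uvy
∂3: piv[ghmt,ghqt,gmqt,gmqu,gmtu,gqtu,gstv,guvy,hmuy,hquv,mqtv,tuvy] rk=12  ker:mqtu
b_2=(46−26)−12=8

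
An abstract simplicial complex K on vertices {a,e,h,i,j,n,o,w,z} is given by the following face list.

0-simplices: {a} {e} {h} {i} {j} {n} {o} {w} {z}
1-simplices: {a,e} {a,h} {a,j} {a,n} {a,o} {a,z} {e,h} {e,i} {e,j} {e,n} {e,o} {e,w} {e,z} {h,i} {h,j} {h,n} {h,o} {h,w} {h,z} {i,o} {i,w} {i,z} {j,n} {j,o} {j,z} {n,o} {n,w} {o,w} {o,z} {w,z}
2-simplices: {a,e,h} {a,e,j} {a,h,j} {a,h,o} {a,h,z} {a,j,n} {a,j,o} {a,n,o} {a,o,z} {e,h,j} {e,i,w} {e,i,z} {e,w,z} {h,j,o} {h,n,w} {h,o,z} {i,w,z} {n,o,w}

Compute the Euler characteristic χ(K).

χ(K)=-3

n_0=9 n_1=30 n_2=18
χ=+9−30+18=-3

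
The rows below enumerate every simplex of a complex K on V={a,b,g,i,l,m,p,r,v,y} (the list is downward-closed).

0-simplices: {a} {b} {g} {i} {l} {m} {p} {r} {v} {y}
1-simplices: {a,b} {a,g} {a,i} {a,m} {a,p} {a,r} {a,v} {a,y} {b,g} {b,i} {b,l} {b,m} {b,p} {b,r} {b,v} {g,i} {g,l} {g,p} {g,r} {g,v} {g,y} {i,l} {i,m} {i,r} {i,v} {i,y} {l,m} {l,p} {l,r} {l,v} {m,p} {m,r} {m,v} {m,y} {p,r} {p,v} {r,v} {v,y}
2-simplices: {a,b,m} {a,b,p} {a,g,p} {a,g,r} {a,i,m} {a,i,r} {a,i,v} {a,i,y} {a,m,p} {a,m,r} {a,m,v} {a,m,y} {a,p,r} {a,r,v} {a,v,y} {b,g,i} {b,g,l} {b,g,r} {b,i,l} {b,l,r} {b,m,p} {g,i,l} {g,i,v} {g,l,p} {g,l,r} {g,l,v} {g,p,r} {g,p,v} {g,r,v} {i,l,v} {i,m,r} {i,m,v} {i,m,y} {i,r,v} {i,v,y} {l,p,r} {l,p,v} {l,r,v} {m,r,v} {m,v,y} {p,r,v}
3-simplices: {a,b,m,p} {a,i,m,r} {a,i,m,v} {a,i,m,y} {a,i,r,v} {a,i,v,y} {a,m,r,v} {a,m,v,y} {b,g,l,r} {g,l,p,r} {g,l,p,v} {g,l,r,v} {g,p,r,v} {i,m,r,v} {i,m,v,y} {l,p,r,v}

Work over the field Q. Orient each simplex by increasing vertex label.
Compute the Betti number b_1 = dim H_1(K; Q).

b_1=4

n_0=10 n_1=38 n_2=41 n_3=16  [Q]
∂1: piv[ab,ag,ai,am,ap,ar,av,ay,bl] rk=9  ker:bg,bi,bm,bp,br,bv,gi,gl,gp,gr,gv,gy,il,im,ir,iv,iy,lm,lp,lr,lv,mp,mr,mv,my,pr,pv,rv,vy
∂2: piv[abm,abp,agp,agr,aim,air,aiv,aiy,amp,amr,amv,amy,apr,arv,avy,bgi,bgl,bgr,bil,blr,giv,glp,glv,gpv,grv] rk=25  ker:bmp,gil,glr,gpr,ilv,imr,imv,imy,irv,ivy,lpr,lpv,lrv,mrv,mvy,prv
∂3: piv[abmp,aimr,aimv,aimy,airv,aivy,amrv,amvy,bglr,glpr,glpv,glrv,gprv] rk=13  ker:imrv,imvy,lprv
b_1=(38−9)−25=4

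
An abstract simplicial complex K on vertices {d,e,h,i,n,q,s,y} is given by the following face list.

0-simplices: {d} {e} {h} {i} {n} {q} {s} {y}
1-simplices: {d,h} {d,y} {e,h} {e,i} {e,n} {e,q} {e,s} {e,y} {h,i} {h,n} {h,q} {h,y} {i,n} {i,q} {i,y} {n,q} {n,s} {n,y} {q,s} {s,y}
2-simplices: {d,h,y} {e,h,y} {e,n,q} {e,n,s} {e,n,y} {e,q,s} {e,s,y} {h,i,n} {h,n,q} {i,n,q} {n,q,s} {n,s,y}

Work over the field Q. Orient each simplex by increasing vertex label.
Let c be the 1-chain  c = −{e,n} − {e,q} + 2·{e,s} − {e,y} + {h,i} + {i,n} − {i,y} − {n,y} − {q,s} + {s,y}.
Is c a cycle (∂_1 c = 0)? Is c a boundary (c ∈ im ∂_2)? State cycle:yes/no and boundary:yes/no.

cycle:no boundary:no

n_0=8 n_1=20 n_2=12  [Q]
∂1: piv[dh,dy,eh,ei,en,eq,es] rk=7  ker:ey,hi,hn,hq,hy,in,iq,iy,nq,ns,ny,qs,sy
∂2: piv[dhy,ehy,enq,ens,eny,eqs,esy,hin,hnq,inq] rk=10  ker:nqs,nsy
∂1c = {e} − {h} + {i} + {n} − 2·{y}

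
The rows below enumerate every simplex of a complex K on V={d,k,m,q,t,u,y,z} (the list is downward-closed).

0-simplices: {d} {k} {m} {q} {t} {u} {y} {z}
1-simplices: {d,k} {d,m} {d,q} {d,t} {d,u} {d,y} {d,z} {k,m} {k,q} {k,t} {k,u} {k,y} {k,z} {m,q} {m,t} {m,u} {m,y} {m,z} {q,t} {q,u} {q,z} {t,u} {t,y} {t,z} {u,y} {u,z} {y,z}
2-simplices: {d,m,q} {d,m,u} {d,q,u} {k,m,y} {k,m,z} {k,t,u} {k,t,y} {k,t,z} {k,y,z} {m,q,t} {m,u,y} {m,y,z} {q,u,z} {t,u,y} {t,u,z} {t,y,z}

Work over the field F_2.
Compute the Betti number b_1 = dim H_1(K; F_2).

b_1=6

n_0=8 n_1=27 n_2=16  [Z2]
∂1: piv[dk,dm,dq,dt,du,dy,dz] rk=7  ker:km,kq,kt,ku,ky,kz,mq,mt,mu,my,mz,qt,qu,qz,tu,ty,tz,uy,uz,yz
∂2: piv[dmq,dmu,dqu,kmy,kmz,ktu,kty,ktz,kyz,mqt,muy,quz,tuy,tuz] rk=14  ker:myz,tyz
b_1=(27−7)−14=6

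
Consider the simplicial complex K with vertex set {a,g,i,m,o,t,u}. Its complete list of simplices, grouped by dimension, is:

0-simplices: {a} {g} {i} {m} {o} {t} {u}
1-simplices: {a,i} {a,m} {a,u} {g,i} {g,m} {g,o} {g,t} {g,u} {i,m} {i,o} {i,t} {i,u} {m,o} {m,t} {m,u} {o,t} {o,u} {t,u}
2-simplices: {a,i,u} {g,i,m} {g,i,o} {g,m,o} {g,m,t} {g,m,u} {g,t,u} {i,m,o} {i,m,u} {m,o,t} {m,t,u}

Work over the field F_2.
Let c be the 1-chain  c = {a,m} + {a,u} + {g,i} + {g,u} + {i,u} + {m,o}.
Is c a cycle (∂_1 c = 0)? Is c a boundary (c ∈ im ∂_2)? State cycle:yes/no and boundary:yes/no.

n_0=7 n_1=18 n_2=11  [Z2]
∂1: piv[ai,am,au,gi,go,gt] rk=6  ker:gm,gu,im,io,it,iu,mo,mt,mu,ot,ou,tu
∂2: piv[aiu,gim,gio,gmo,gmt,gmu,gtu,imu,mot] rk=9  ker:imo,mtu
∂1c = {o} + {u}

cycle:no boundary:no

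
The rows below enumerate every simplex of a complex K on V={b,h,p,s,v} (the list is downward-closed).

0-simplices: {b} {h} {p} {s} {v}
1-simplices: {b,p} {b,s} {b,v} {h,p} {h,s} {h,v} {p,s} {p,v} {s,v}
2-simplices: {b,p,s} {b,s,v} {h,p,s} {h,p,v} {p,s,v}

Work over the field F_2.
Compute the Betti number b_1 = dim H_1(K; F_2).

b_1=0

n_0=5 n_1=9 n_2=5  [Z2]
∂1: piv[bp,bs,bv,hp] rk=4  ker:hs,hv,ps,pv,sv
∂2: piv[bps,bsv,hps,hpv,psv] rk=5
b_1=(9−4)−5=0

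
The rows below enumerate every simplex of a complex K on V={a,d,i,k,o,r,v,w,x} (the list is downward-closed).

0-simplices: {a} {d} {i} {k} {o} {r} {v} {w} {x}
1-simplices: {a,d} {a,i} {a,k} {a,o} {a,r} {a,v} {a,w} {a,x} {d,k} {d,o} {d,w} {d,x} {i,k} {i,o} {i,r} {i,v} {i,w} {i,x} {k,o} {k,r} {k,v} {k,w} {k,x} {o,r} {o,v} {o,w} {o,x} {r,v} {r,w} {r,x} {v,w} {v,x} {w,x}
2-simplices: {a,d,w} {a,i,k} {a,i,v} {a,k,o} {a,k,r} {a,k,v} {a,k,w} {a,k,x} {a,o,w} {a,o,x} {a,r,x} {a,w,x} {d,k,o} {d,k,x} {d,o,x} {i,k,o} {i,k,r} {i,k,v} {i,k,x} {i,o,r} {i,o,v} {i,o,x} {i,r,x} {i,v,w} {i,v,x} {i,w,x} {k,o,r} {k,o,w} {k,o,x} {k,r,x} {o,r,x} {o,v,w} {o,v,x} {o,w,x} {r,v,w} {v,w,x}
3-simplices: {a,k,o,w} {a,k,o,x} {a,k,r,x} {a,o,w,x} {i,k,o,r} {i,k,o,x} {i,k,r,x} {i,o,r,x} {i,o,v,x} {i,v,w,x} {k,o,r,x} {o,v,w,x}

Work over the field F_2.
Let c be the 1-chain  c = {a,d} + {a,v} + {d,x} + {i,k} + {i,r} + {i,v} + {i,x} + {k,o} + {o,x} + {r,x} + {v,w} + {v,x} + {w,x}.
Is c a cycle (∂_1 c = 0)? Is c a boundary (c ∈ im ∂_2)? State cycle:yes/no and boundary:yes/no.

cycle:yes boundary:no

n_0=9 n_1=33 n_2=36 n_3=12  [Z2]
∂1: piv[ad,ai,ak,ao,ar,av,aw,ax] rk=8  ker:dk,do,dw,dx,ik,io,ir,iv,iw,ix,ko,kr,kv,kw,kx,or,ov,ow,ox,rv,rw,rx,vw,vx,wx
∂2: piv[adw,aik,aiv,ako,akr,akv,akw,akx,aow,aox,arx,awx,dko,dkx,iko,ikr,ikx,ior,iov,ivw,ivx,iwx,rvw] rk=23  ker:dox,ikv,iox,irx,kor,kow,kox,krx,orx,ovw,ovx,owx,vwx
∂3: piv[akow,akox,akrx,aowx,ikor,ikox,ikrx,iorx,iovx,ivwx,ovwx] rk=11  ker:korx
∂1c = 0
c vs im∂2: residual ≠ 0 ⇒ not boundary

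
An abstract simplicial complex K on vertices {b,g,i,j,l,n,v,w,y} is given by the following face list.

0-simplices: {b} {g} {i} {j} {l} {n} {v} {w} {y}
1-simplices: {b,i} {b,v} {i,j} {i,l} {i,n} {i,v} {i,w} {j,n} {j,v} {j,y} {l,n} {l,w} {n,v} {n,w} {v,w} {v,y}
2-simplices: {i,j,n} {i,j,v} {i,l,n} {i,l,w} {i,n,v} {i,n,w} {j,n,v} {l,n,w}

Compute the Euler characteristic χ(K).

n_0=9 n_1=16 n_2=8
χ=+9−16+8=1

χ(K)=1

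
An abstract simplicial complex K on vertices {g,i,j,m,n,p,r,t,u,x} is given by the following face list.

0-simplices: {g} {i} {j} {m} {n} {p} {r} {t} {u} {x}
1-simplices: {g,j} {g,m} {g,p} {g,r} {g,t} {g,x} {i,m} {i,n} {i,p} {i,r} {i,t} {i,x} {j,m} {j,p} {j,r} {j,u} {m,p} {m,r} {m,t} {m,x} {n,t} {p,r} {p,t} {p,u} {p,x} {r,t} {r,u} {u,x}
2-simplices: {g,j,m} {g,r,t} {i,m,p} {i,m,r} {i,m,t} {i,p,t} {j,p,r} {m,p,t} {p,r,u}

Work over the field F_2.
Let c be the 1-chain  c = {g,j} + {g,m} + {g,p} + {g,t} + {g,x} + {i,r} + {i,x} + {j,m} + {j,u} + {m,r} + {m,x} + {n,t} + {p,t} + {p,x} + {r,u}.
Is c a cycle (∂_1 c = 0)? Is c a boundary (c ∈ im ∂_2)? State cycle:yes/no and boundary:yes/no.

cycle:no boundary:no

n_0=10 n_1=28 n_2=9  [Z2]
∂1: piv[gj,gm,gp,gr,gt,gx,im,in,ju] rk=9  ker:ip,ir,it,ix,jm,jp,jr,mp,mr,mt,mx,nt,pr,pt,pu,px,rt,ru,ux
∂2: piv[gjm,grt,imp,imr,imt,ipt,jpr,pru] rk=8  ker:mpt
∂1c = {g} + {j} + {n} + {p} + {r} + {t}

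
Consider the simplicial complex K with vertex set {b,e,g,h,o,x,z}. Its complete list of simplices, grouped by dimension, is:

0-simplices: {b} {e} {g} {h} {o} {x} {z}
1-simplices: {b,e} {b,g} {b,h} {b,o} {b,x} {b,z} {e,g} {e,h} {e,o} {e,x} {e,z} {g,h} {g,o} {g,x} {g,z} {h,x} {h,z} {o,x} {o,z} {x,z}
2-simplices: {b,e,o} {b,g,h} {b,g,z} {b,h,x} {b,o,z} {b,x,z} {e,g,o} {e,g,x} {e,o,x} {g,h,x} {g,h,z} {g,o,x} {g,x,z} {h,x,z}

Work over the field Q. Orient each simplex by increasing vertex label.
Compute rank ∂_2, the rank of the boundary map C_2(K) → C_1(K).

rank∂_2=11

n_0=7 n_1=20 n_2=14  [Q]
∂1: piv[be,bg,bh,bo,bx,bz] rk=6  ker:eg,eh,eo,ex,ez,gh,go,gx,gz,hx,hz,ox,oz,xz
∂2: piv[beo,bgh,bgz,bhx,boz,bxz,ego,egx,eox,ghx,ghz] rk=11  ker:gox,gxz,hxz
rk∂_2=11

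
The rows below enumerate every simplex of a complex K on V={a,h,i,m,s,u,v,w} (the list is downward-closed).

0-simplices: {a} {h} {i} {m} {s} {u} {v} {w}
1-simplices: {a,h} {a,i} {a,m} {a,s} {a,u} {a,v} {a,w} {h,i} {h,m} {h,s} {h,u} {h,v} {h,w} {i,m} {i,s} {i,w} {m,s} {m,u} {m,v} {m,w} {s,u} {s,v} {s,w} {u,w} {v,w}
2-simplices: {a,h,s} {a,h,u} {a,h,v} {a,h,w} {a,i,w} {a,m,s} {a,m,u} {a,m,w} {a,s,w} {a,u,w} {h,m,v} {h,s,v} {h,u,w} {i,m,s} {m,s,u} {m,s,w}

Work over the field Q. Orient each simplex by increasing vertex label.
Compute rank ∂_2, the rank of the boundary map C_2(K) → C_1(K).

n_0=8 n_1=25 n_2=16  [Q]
∂1: piv[ah,ai,am,as,au,av,aw] rk=7  ker:hi,hm,hs,hu,hv,hw,im,is,iw,ms,mu,mv,mw,su,sv,sw,uw,vw
∂2: piv[ahs,ahu,ahv,ahw,aiw,ams,amu,amw,asw,auw,hmv,hsv,ims,msu] rk=14  ker:huw,msw
rk∂_2=14

rank∂_2=14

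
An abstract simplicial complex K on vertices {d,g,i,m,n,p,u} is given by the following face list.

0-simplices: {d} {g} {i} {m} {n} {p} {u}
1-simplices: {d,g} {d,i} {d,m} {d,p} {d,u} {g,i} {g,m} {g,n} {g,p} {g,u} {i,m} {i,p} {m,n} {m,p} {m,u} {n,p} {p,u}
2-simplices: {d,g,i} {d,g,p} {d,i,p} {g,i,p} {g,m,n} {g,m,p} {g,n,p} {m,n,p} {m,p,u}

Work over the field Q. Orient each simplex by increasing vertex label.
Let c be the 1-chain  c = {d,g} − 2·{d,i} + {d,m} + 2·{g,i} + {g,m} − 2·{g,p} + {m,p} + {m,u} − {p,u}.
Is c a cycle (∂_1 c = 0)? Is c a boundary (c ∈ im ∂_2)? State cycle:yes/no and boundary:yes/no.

n_0=7 n_1=17 n_2=9  [Q]
∂1: piv[dg,di,dm,dp,du,gn] rk=6  ker:gi,gm,gp,gu,im,ip,mn,mp,mu,np,pu
∂2: piv[dgi,dgp,dip,gmn,gmp,gnp,mpu] rk=7  ker:gip,mnp
∂1c = 0
c vs im∂2: residual ≠ 0 ⇒ not boundary

cycle:yes boundary:no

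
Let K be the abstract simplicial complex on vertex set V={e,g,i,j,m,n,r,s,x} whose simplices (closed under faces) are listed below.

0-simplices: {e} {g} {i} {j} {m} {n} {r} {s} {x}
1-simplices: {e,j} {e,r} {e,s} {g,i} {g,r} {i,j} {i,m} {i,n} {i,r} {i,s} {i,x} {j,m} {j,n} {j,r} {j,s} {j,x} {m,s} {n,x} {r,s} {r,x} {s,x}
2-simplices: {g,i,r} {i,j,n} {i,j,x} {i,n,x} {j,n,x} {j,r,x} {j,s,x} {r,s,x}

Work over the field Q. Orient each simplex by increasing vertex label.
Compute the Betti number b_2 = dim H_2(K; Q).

n_0=9 n_1=21 n_2=8  [Q]
∂1: piv[ej,er,es,gi,gr,im,in,ix] rk=8  ker:ij,ir,is,jm,jn,jr,js,jx,ms,nx,rs,rx,sx
∂2: piv[gir,ijn,ijx,inx,jrx,jsx,rsx] rk=7  ker:jnx
b_2=(8−7)−0=1

b_2=1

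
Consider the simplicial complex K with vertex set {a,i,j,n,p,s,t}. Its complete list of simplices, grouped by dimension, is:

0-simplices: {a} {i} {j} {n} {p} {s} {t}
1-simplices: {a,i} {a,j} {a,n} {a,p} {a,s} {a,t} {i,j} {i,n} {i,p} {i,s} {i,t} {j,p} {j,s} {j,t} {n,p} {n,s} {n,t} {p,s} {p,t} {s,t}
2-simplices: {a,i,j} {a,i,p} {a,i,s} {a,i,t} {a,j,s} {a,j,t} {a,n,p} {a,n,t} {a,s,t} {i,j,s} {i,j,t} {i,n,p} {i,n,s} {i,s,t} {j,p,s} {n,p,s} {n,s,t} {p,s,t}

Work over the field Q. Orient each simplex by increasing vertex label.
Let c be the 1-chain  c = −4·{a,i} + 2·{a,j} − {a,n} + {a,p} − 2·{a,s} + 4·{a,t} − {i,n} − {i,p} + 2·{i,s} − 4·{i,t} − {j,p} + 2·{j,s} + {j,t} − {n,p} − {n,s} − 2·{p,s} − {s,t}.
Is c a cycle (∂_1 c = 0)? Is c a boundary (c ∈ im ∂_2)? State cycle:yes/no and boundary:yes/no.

n_0=7 n_1=20 n_2=18  [Q]
∂1: piv[ai,aj,an,ap,as,at] rk=6  ker:ij,in,ip,is,it,jp,js,jt,np,ns,nt,ps,pt,st
∂2: piv[aij,aip,ais,ait,ajs,ajt,anp,ant,ast,inp,ins,jps,nps,pst] rk=14  ker:ijs,ijt,ist,nst
∂1c = 0
c vs im∂2: reduces to 0 ⇒ boundary

cycle:yes boundary:yes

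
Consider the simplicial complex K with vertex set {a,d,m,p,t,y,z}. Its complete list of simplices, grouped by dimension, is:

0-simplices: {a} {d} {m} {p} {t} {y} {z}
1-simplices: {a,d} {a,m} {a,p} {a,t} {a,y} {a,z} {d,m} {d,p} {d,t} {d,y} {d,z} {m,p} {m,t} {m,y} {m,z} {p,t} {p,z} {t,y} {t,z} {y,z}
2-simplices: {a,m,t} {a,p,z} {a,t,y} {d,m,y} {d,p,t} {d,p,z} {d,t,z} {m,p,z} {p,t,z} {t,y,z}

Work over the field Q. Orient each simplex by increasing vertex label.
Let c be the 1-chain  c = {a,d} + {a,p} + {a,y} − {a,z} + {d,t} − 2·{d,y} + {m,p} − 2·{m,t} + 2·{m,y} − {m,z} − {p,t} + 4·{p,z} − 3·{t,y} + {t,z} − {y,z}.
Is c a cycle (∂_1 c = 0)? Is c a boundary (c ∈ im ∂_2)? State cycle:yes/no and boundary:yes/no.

cycle:no boundary:no

n_0=7 n_1=20 n_2=10  [Q]
∂1: piv[ad,am,ap,at,ay,az] rk=6  ker:dm,dp,dt,dy,dz,mp,mt,my,mz,pt,pz,ty,tz,yz
∂2: piv[amt,apz,aty,dmy,dpt,dpz,dtz,mpz,tyz] rk=9  ker:ptz
∂1c = −2·{a} + 2·{d} − {p} − {y} + 2·{z}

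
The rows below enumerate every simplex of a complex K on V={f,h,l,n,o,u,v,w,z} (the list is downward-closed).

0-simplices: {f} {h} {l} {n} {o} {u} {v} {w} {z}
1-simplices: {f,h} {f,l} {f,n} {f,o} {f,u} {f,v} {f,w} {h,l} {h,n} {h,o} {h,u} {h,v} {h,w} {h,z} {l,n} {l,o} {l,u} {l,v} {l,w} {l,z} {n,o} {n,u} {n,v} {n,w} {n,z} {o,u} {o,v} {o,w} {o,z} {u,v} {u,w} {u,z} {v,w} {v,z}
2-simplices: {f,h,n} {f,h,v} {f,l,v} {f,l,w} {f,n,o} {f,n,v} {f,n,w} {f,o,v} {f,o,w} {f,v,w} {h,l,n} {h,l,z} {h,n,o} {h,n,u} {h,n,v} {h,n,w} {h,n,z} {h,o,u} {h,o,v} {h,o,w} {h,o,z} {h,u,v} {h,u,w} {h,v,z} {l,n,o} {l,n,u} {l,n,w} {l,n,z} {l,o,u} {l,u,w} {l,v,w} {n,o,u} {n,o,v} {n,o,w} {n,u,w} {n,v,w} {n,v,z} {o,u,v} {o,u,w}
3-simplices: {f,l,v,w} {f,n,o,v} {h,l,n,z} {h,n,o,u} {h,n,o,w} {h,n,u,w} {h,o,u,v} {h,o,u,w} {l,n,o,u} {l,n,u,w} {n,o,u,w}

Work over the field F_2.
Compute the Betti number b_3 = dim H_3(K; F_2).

n_0=9 n_1=34 n_2=39 n_3=11  [Z2]
∂1: piv[fh,fl,fn,fo,fu,fv,fw,hz] rk=8  ker:hl,hn,ho,hu,hv,hw,ln,lo,lu,lv,lw,lz,no,nu,nv,nw,nz,ou,ov,ow,oz,uv,uw,uz,vw,vz
∂2: piv[fhn,fhv,flv,flw,fno,fnv,fnw,fov,fow,fvw,hln,hlz,hno,hnu,hnw,hnz,hou,hoz,huv,huw,hvz,lno,lnu,lnw] rk=24  ker:hnv,hov,how,lnz,lou,luw,lvw,nou,nov,now,nuw,nvw,nvz,ouv,ouw
∂3: piv[flvw,fnov,hlnz,hnou,hnow,hnuw,houv,houw,lnou,lnuw] rk=10  ker:nouw
b_3=(11−10)−0=1

b_3=1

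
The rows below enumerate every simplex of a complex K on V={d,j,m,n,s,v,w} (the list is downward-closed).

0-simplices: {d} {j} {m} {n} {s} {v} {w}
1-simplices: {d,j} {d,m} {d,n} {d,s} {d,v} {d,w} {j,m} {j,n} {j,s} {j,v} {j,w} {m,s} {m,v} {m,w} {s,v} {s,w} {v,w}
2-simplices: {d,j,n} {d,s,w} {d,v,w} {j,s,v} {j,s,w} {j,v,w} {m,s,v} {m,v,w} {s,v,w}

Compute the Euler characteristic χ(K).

χ(K)=-1

n_0=7 n_1=17 n_2=9
χ=+7−17+9=-1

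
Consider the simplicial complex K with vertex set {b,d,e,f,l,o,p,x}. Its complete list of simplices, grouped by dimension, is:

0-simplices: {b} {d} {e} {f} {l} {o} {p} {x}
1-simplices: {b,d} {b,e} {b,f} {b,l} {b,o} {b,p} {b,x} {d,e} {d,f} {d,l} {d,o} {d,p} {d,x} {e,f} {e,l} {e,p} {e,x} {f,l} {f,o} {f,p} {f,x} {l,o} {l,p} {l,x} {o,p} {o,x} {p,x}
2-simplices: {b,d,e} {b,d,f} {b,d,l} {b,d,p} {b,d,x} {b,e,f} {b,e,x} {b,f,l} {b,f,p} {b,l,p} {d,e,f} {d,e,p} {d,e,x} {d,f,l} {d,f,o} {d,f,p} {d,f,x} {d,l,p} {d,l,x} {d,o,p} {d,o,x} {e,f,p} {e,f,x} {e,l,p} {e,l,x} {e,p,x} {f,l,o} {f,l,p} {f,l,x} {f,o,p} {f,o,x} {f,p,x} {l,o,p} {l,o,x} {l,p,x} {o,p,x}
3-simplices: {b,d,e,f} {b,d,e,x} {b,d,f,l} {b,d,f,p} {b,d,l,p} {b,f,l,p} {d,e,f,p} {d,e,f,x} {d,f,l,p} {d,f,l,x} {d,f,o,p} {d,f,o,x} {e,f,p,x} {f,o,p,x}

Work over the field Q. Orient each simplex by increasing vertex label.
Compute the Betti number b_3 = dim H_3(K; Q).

b_3=1

n_0=8 n_1=27 n_2=36 n_3=14  [Q]
∂1: piv[bd,be,bf,bl,bo,bp,bx] rk=7  ker:de,df,dl,do,dp,dx,ef,el,ep,ex,fl,fo,fp,fx,lo,lp,lx,op,ox,px
∂2: piv[bde,bdf,bdl,bdp,bdx,bef,bex,bfl,bfp,blp,dep,dfo,dfx,dlx,dop,dox,elp,epx,flo] rk=19  ker:def,dex,dfl,dfp,dlp,efp,efx,elx,flp,flx,fop,fox,fpx,lop,lox,lpx,opx
∂3: piv[bdef,bdex,bdfl,bdfp,bdlp,bflp,defp,defx,dflx,dfop,dfox,efpx,fopx] rk=13  ker:dflp
b_3=(14−13)−0=1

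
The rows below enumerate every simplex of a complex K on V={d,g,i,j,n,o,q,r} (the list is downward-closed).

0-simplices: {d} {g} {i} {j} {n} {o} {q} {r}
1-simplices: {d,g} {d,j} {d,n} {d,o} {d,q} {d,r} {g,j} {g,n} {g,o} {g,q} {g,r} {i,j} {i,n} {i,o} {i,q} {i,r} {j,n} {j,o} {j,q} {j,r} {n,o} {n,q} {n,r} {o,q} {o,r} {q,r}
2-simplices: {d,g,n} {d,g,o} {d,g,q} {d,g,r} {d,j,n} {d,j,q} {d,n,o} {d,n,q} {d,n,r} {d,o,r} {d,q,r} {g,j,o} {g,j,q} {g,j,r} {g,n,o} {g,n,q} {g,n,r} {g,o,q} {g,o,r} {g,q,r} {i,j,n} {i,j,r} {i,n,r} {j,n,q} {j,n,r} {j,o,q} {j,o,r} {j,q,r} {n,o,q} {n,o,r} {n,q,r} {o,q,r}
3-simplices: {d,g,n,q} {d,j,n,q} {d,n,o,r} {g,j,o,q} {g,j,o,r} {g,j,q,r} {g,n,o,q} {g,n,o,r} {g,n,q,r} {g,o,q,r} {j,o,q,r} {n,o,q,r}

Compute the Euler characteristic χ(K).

n_0=8 n_1=26 n_2=32 n_3=12
χ=+8−26+32−12=2

χ(K)=2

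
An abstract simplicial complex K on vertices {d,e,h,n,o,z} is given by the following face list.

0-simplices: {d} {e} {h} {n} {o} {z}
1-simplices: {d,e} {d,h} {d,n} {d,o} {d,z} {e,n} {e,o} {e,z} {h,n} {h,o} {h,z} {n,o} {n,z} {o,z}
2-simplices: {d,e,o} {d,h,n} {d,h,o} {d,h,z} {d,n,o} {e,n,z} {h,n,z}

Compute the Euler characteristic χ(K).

χ(K)=-1

n_0=6 n_1=14 n_2=7
χ=+6−14+7=-1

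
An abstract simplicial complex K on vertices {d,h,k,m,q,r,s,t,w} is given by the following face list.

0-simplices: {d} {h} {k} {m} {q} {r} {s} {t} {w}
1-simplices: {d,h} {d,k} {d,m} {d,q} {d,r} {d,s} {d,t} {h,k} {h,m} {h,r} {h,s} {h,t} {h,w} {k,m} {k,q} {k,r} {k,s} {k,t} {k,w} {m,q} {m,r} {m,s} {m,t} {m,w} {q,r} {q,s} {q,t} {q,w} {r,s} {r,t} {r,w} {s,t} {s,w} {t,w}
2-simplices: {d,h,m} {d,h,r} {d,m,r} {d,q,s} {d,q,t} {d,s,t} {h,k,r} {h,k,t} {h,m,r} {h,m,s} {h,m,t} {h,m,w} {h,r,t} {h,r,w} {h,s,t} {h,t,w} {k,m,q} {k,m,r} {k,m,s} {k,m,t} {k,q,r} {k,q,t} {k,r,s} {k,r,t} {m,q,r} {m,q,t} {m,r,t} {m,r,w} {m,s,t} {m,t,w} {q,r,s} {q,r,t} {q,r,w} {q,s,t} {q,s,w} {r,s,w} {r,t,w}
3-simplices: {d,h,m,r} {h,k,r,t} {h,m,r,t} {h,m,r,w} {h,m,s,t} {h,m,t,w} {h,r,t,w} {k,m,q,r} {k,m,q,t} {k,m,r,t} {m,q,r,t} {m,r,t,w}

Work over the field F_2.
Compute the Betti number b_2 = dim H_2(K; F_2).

b_2=3

n_0=9 n_1=34 n_2=37 n_3=12  [Z2]
∂1: piv[dh,dk,dm,dq,dr,ds,dt,hw] rk=8  ker:hk,hm,hr,hs,ht,km,kq,kr,ks,kt,kw,mq,mr,ms,mt,mw,qr,qs,qt,qw,rs,rt,rw,st,sw,tw
∂2: piv[dhm,dhr,dmr,dqs,dqt,dst,hkr,hkt,hms,hmt,hmw,hrt,hrw,hst,htw,kmq,kmr,kms,kqr,kqt,krs,qrw,qsw] rk=23  ker:hmr,kmt,krt,mqr,mqt,mrt,mrw,mst,mtw,qrs,qrt,qst,rsw,rtw
∂3: piv[dhmr,hkrt,hmrt,hmrw,hmst,hmtw,hrtw,kmqr,kmqt,kmrt,mqrt] rk=11  ker:mrtw
b_2=(37−23)−11=3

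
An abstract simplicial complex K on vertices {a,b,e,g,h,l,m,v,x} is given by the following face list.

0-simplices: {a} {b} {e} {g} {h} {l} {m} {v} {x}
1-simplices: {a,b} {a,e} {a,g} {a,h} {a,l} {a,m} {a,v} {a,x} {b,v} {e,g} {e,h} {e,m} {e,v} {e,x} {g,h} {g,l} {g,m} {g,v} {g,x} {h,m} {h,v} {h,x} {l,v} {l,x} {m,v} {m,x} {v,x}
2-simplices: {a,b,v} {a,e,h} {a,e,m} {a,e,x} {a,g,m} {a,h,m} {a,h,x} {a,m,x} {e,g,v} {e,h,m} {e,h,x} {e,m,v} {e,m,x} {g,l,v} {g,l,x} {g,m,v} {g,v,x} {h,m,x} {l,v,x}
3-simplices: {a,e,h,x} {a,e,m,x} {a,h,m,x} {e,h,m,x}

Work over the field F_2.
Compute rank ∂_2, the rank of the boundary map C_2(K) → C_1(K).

rank∂_2=14

n_0=9 n_1=27 n_2=19 n_3=4  [Z2]
∂1: piv[ab,ae,ag,ah,al,am,av,ax] rk=8  ker:bv,eg,eh,em,ev,ex,gh,gl,gm,gv,gx,hm,hv,hx,lv,lx,mv,mx,vx
∂2: piv[abv,aeh,aem,aex,agm,ahm,ahx,amx,egv,emv,glv,glx,gmv,gvx] rk=14  ker:ehm,ehx,emx,hmx,lvx
∂3: piv[aehx,aemx,ahmx,ehmx] rk=4
rk∂_2=14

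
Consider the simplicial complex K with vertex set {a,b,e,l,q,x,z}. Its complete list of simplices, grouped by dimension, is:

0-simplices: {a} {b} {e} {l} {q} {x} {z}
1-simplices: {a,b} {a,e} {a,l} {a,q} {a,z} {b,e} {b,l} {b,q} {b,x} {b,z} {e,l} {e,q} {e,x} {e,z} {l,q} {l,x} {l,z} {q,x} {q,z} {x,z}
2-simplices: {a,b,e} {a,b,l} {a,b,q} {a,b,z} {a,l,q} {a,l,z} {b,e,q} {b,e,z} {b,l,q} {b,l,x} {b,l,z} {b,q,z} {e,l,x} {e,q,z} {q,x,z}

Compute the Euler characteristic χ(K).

n_0=7 n_1=20 n_2=15
χ=+7−20+15=2

χ(K)=2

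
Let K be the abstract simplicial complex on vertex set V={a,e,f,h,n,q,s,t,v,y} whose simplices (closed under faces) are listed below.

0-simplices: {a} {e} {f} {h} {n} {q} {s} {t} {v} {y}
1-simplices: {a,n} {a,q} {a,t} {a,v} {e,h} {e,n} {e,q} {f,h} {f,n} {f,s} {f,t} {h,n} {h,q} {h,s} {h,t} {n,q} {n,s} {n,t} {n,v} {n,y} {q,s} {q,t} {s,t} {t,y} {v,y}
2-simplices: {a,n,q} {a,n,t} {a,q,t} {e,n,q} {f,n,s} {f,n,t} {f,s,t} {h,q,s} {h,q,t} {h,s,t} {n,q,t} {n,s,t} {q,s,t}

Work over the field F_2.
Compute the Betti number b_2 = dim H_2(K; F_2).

b_2=3

n_0=10 n_1=25 n_2=13  [Z2]
∂1: piv[an,aq,at,av,eh,en,fh,fs,ny] rk=9  ker:eq,fn,ft,hn,hq,hs,ht,nq,ns,nt,nv,qs,qt,st,ty,vy
∂2: piv[anq,ant,aqt,enq,fns,fnt,fst,hqs,hqt,hst] rk=10  ker:nqt,nst,qst
b_2=(13−10)−0=3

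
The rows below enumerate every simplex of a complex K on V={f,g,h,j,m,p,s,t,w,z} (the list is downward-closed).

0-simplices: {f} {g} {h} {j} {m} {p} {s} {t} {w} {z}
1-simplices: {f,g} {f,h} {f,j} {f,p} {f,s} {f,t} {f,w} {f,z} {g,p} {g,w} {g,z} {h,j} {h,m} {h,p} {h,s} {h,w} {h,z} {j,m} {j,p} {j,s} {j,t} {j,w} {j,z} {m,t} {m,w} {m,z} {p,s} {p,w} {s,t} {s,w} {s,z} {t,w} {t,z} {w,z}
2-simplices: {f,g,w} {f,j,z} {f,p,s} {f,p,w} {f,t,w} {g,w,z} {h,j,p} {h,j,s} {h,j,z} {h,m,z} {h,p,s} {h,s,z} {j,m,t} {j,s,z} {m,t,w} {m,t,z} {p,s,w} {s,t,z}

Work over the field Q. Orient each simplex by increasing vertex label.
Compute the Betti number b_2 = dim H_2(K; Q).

n_0=10 n_1=34 n_2=18  [Q]
∂1: piv[fg,fh,fj,fp,fs,ft,fw,fz,hm] rk=9  ker:gp,gw,gz,hj,hp,hs,hw,hz,jm,jp,js,jt,jw,jz,mt,mw,mz,ps,pw,st,sw,sz,tw,tz,wz
∂2: piv[fgw,fjz,fps,fpw,ftw,gwz,hjp,hjs,hjz,hmz,hps,hsz,jmt,mtw,mtz,psw,stz] rk=17  ker:jsz
b_2=(18−17)−0=1

b_2=1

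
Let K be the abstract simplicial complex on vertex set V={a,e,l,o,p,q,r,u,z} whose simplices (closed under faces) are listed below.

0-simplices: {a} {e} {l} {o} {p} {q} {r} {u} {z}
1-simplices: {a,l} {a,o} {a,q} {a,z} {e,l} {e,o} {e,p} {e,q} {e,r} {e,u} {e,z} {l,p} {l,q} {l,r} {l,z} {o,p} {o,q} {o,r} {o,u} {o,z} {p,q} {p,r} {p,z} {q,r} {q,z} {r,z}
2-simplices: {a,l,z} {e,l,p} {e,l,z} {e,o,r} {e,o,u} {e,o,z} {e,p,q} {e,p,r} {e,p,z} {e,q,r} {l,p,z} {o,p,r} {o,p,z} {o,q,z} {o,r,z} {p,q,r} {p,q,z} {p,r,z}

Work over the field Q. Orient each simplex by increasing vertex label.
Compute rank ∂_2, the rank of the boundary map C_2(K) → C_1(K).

rank∂_2=14

n_0=9 n_1=26 n_2=18  [Q]
∂1: piv[al,ao,aq,az,el,ep,er,eu] rk=8  ker:eo,eq,ez,lp,lq,lr,lz,op,oq,or,ou,oz,pq,pr,pz,qr,qz,rz
∂2: piv[alz,elp,elz,eor,eou,eoz,epq,epr,epz,eqr,opr,oqz,orz,pqz] rk=14  ker:lpz,opz,pqr,prz
rk∂_2=14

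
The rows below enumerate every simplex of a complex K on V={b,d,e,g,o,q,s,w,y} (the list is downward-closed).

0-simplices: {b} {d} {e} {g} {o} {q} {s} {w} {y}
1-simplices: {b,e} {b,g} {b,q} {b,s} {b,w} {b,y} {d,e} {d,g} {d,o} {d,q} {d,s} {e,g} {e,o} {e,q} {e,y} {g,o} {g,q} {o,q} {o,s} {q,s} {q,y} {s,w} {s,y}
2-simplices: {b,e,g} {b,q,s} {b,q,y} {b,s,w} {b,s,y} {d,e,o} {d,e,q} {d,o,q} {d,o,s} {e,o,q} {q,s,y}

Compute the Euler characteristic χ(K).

χ(K)=-3

n_0=9 n_1=23 n_2=11
χ=+9−23+11=-3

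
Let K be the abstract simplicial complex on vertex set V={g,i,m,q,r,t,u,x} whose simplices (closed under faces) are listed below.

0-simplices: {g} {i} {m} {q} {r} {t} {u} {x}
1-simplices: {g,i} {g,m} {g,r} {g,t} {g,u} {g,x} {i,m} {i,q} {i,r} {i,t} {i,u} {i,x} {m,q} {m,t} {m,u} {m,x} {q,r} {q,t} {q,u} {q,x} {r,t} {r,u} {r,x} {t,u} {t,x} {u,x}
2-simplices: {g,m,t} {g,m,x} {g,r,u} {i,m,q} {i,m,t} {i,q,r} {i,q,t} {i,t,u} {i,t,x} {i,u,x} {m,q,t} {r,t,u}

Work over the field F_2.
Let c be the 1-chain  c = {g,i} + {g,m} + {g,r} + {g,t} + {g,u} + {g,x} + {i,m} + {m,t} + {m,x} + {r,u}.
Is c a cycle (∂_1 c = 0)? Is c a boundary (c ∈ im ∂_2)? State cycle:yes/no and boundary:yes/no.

n_0=8 n_1=26 n_2=12  [Z2]
∂1: piv[gi,gm,gr,gt,gu,gx,iq] rk=7  ker:im,ir,it,iu,ix,mq,mt,mu,mx,qr,qt,qu,qx,rt,ru,rx,tu,tx,ux
∂2: piv[gmt,gmx,gru,imq,imt,iqr,iqt,itu,itx,iux,rtu] rk=11  ker:mqt
∂1c = 0
c vs im∂2: residual ≠ 0 ⇒ not boundary

cycle:yes boundary:no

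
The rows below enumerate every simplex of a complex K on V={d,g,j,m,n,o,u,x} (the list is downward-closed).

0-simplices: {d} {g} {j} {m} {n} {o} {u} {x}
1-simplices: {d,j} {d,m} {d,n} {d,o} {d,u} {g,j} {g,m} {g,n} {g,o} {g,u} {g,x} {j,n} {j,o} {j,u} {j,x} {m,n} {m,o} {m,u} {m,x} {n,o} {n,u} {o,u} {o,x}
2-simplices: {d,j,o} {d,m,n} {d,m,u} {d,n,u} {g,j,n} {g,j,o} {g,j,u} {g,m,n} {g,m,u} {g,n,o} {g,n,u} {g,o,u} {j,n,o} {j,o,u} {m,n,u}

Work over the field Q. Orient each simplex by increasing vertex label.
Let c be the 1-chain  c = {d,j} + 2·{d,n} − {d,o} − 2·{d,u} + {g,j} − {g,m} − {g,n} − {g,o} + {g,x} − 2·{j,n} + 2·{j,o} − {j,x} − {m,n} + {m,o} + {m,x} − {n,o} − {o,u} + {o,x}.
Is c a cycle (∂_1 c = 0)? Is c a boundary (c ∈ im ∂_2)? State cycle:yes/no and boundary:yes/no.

n_0=8 n_1=23 n_2=15  [Q]
∂1: piv[dj,dm,dn,do,du,gj,gx] rk=7  ker:gm,gn,go,gu,jn,jo,ju,jx,mn,mo,mu,mx,no,nu,ou,ox
∂2: piv[djo,dmn,dmu,dnu,gjn,gjo,gju,gmn,gmu,gno,gou] rk=11  ker:gnu,jno,jou,mnu
∂1c = {g} + 3·{j} − 2·{m} − {n} − 3·{u} + 2·{x}

cycle:no boundary:no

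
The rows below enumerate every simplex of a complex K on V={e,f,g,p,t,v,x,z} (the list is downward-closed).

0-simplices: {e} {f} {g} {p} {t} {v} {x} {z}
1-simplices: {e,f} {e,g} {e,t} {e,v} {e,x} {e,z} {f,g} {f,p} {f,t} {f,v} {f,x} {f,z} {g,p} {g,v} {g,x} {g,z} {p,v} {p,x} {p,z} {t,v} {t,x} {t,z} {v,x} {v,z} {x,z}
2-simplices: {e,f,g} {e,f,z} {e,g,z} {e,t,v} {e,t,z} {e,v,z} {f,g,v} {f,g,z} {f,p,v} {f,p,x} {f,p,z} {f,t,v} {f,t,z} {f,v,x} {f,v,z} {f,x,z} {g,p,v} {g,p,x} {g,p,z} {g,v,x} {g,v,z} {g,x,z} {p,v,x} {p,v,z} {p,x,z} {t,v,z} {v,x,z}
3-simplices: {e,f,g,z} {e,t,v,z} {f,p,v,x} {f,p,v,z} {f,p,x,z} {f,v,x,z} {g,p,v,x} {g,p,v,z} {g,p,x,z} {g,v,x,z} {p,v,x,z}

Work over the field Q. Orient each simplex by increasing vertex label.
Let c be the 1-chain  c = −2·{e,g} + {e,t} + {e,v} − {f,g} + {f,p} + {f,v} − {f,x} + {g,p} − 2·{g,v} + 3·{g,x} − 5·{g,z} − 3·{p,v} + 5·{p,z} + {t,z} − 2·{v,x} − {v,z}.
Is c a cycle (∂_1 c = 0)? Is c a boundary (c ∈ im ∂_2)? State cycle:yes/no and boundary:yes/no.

cycle:yes boundary:yes

n_0=8 n_1=25 n_2=27 n_3=11  [Q]
∂1: piv[ef,eg,et,ev,ex,ez,fp] rk=7  ker:fg,ft,fv,fx,fz,gp,gv,gx,gz,pv,px,pz,tv,tx,tz,vx,vz,xz
∂2: piv[efg,efz,egz,etv,etz,evz,fgv,fpv,fpx,fpz,ftv,ftz,fvx,fxz,gpv,gpx] rk=16  ker:fgz,fvz,gpz,gvx,gvz,gxz,pvx,pvz,pxz,tvz,vxz
∂3: piv[efgz,etvz,fpvx,fpvz,fpxz,fvxz,gpvx,gpvz,gpxz] rk=9  ker:gvxz,pvxz
∂1c = 0
c vs im∂2: reduces to 0 ⇒ boundary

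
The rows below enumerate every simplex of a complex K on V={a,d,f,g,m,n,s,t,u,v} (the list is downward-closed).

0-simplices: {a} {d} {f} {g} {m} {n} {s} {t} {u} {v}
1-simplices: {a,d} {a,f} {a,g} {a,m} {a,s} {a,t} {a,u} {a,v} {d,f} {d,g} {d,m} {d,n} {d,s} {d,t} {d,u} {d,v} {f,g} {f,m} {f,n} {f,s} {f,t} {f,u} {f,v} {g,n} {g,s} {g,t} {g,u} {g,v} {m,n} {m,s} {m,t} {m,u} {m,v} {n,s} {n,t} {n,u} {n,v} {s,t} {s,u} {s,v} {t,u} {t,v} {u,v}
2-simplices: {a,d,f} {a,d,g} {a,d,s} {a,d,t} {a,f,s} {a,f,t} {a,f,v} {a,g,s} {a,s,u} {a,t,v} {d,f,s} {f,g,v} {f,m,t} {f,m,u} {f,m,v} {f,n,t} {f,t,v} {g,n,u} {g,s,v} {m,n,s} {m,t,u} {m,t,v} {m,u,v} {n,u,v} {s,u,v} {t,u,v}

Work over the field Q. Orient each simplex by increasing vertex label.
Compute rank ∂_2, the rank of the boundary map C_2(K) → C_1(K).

rank∂_2=22

n_0=10 n_1=43 n_2=26  [Q]
∂1: piv[ad,af,ag,am,as,at,au,av,dn] rk=9  ker:df,dg,dm,ds,dt,du,dv,fg,fm,fn,fs,ft,fu,fv,gn,gs,gt,gu,gv,mn,ms,mt,mu,mv,ns,nt,nu,nv,st,su,sv,tu,tv,uv
∂2: piv[adf,adg,ads,adt,afs,aft,afv,ags,asu,atv,fgv,fmt,fmu,fmv,fnt,gnu,gsv,mns,mtu,muv,nuv,suv] rk=22  ker:dfs,ftv,mtv,tuv
rk∂_2=22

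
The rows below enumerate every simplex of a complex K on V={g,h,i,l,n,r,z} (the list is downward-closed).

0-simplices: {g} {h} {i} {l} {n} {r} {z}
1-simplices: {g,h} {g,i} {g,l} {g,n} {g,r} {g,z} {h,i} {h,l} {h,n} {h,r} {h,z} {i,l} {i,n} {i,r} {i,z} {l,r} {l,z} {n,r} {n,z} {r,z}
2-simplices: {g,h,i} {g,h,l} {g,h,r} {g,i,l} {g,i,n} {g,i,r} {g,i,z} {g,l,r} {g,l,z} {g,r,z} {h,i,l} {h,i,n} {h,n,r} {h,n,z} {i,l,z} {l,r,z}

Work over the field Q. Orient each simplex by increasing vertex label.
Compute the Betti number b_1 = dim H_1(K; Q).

b_1=1

n_0=7 n_1=20 n_2=16  [Q]
∂1: piv[gh,gi,gl,gn,gr,gz] rk=6  ker:hi,hl,hn,hr,hz,il,in,ir,iz,lr,lz,nr,nz,rz
∂2: piv[ghi,ghl,ghr,gil,gin,gir,giz,glr,glz,grz,hin,hnr,hnz] rk=13  ker:hil,ilz,lrz
b_1=(20−6)−13=1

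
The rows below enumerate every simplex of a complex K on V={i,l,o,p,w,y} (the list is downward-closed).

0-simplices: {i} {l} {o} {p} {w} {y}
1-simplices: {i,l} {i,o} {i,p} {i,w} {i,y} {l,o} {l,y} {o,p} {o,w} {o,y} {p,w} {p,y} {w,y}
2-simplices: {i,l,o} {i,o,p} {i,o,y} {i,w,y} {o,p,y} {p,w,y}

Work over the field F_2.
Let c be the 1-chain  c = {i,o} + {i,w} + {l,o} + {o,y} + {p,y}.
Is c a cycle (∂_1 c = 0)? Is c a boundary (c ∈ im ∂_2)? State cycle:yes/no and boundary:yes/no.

cycle:no boundary:no

n_0=6 n_1=13 n_2=6  [Z2]
∂1: piv[il,io,ip,iw,iy] rk=5  ker:lo,ly,op,ow,oy,pw,py,wy
∂2: piv[ilo,iop,ioy,iwy,opy,pwy] rk=6
∂1c = {l} + {o} + {p} + {w}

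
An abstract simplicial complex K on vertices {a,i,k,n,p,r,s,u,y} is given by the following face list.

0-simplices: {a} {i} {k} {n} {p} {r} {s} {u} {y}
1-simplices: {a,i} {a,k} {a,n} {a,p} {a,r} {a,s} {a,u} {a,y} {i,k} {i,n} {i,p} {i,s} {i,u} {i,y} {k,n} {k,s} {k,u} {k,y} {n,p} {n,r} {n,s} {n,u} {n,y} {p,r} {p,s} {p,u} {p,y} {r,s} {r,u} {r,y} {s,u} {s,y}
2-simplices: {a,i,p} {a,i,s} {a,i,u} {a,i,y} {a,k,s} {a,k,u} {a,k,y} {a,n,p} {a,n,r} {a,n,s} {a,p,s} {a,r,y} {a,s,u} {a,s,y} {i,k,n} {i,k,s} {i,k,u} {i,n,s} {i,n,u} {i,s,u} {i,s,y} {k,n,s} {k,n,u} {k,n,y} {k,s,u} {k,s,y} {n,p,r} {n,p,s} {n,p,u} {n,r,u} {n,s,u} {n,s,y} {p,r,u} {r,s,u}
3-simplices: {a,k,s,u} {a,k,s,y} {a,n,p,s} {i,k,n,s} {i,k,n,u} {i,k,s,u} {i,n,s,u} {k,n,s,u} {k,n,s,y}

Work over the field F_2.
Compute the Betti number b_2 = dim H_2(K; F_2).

n_0=9 n_1=32 n_2=34 n_3=9  [Z2]
∂1: piv[ai,ak,an,ap,ar,as,au,ay] rk=8  ker:ik,in,ip,is,iu,iy,kn,ks,ku,ky,np,nr,ns,nu,ny,pr,ps,pu,py,rs,ru,ry,su,sy
∂2: piv[aip,ais,aiu,aiy,aks,aku,aky,anp,anr,ans,aps,ary,asu,asy,ikn,iks,ins,inu,kny,npr,npu,nru,rsu] rk=23  ker:iku,isu,isy,kns,knu,ksu,ksy,nps,nsu,nsy,pru
∂3: piv[aksu,aksy,anps,ikns,iknu,iksu,insu,knsy] rk=8  ker:knsu
b_2=(34−23)−8=3

b_2=3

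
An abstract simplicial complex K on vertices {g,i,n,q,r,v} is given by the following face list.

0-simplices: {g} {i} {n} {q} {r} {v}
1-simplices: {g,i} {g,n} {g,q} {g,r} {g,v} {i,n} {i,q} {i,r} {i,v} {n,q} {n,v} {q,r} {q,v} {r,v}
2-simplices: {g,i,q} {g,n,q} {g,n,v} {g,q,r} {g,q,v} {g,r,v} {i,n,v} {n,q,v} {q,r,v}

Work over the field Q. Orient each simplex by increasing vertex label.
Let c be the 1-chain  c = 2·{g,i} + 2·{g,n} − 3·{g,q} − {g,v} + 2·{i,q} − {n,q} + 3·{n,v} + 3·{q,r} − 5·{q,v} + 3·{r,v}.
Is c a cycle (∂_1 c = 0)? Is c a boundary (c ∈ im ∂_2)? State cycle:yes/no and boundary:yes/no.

n_0=6 n_1=14 n_2=9  [Q]
∂1: piv[gi,gn,gq,gr,gv] rk=5  ker:in,iq,ir,iv,nq,nv,qr,qv,rv
∂2: piv[giq,gnq,gnv,gqr,gqv,grv,inv] rk=7  ker:nqv,qrv
∂1c = 0
c vs im∂2: reduces to 0 ⇒ boundary

cycle:yes boundary:yes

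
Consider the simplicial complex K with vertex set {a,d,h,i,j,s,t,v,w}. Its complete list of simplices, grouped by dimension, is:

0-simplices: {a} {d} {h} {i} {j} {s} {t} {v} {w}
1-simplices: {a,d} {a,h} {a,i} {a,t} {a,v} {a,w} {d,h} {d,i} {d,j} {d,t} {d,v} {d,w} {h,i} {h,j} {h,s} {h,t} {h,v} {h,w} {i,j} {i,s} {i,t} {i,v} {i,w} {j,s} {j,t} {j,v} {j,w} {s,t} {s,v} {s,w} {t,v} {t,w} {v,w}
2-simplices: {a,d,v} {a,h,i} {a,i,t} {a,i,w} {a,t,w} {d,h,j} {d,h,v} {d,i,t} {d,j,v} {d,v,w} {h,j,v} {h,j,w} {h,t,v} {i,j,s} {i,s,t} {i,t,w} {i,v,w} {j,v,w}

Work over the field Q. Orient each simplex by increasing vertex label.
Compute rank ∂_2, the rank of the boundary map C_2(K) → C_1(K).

rank∂_2=16

n_0=9 n_1=33 n_2=18  [Q]
∂1: piv[ad,ah,ai,at,av,aw,dj,hs] rk=8  ker:dh,di,dt,dv,dw,hi,hj,ht,hv,hw,ij,is,it,iv,iw,js,jt,jv,jw,st,sv,sw,tv,tw,vw
∂2: piv[adv,ahi,ait,aiw,atw,dhj,dhv,dit,djv,dvw,hjw,htv,ijs,ist,ivw,jvw] rk=16  ker:hjv,itw
rk∂_2=16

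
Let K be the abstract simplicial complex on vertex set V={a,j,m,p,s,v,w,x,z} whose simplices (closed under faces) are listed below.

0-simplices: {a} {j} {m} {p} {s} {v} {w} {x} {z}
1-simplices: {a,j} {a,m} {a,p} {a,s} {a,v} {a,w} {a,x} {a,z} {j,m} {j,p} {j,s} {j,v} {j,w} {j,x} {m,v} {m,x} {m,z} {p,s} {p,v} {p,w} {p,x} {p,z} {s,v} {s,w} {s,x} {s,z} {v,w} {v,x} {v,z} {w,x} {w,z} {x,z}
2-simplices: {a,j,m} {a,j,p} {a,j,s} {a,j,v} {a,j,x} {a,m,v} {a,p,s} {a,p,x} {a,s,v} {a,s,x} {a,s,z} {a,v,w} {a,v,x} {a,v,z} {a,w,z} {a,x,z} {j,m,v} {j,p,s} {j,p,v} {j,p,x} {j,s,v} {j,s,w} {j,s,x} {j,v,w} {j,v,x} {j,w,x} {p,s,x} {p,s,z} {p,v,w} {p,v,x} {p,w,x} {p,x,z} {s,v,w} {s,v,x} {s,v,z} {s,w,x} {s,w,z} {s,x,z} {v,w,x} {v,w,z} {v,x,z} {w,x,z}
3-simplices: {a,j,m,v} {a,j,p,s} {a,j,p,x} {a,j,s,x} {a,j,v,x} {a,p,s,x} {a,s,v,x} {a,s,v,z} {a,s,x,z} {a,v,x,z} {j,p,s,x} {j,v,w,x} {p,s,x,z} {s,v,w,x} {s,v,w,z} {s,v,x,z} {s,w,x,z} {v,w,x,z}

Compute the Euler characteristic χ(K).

χ(K)=1

n_0=9 n_1=32 n_2=42 n_3=18
χ=+9−32+42−18=1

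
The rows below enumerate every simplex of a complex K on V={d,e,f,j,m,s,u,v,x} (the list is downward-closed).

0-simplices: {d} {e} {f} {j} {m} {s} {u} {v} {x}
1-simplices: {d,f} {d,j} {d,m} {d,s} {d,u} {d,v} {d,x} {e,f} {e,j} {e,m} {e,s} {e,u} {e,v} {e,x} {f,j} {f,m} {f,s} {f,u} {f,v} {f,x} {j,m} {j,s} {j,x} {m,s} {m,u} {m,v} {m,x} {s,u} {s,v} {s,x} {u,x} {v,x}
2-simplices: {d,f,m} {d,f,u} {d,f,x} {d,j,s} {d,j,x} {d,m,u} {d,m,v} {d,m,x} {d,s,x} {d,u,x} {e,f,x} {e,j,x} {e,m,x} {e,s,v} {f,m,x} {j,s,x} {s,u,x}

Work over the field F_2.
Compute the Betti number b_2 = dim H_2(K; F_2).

b_2=2

n_0=9 n_1=32 n_2=17  [Z2]
∂1: piv[df,dj,dm,ds,du,dv,dx,ef] rk=8  ker:ej,em,es,eu,ev,ex,fj,fm,fs,fu,fv,fx,jm,js,jx,ms,mu,mv,mx,su,sv,sx,ux,vx
∂2: piv[dfm,dfu,dfx,djs,djx,dmu,dmv,dmx,dsx,dux,efx,ejx,emx,esv,sux] rk=15  ker:fmx,jsx
b_2=(17−15)−0=2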